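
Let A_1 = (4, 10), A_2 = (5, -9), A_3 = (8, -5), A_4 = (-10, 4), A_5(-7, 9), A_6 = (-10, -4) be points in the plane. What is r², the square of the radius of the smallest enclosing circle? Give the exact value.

143533/1225

By Welzl's lemma the MEC is supported by two points (diametrically opposite) or three points (on a circumcircle).
The minimum enclosing circle is determined by three boundary points: A_1, A_2, A_5.
Their circumcentre is (-23/35, 8/35) with r² = 143533/1225.
The farthest remaining point A_6 is at distance² 128833/1225 ≤ 143533/1225.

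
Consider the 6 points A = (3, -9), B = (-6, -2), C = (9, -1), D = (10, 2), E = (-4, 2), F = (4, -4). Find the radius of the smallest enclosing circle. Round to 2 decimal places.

8.28

The minimum enclosing circle of a finite set is fixed by two of the points (as a diameter) or three (as a circumcircle).
The minimum enclosing circle is determined by three boundary points: A, B, D.
Their circumcentre is (81/37, -28/37) with r² = 93925/1369.
The farthest remaining point C is at distance² 63585/1369 ≤ 93925/1369.
r = √(93925/1369) ≈ 8.28.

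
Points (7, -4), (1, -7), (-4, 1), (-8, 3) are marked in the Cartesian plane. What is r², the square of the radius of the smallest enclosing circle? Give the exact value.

68.5

The minimum enclosing circle of a finite set is fixed by two of the points (as a diameter) or three (as a circumcircle).
The farthest pair is (7, -4)–(-8, 3) with squared distance 274. The circle on this segment as diameter has centre (-0.5, -0.5) and r² = 274/4 = 68.5.
Check (1, -7): distance² to centre = 44.5 ≤ 68.5, so it lies inside.
All remaining points lie in this disk, and no smaller disk contains both endpoints, so this is the minimum enclosing circle.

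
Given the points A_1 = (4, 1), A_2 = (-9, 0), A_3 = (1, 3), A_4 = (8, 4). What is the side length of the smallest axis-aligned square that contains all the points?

17

The bounding box has width 17 and height 4.
An axis-aligned square enclosing the set must have side ≥ max(width, height).
So the minimum side is max(17, 4) = 17.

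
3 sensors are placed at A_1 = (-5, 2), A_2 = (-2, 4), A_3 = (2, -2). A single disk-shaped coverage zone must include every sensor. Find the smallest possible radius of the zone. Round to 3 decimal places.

Side lengths²: A_1A_2² = 13, A_1A_3² = 65, A_2A_3² = 52.
Since A_1A_3² = 65 ≥ 52 + 13 = 65, the angle opposite A_1A_3 is not acute, so the smallest enclosing circle has A_1A_3 as diameter.
Centre = midpoint of A_1A_3 = (-1.5, 0), r² = 65/4 = 16.25.
r = √(16.25) ≈ 4.031.

4.031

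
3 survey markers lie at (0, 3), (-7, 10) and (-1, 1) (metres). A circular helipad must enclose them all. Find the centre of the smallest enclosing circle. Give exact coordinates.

Call the three points A, B, C in the order given.
Side lengths²: AB² = 98, AC² = 5, BC² = 117.
Since BC² = 117 ≥ 98 + 5 = 103, the angle opposite BC is not acute, so the smallest enclosing circle has BC as diameter.
Centre = midpoint of BC = (-4, 5.5), r² = 117/4 = 29.25.
Centre = (-4, 5.5).

(-4, 5.5)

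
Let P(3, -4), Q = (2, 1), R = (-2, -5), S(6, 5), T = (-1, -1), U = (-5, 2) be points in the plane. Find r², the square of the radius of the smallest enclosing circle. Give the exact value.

77285/1849

The minimum enclosing circle of a finite set is fixed by two of the points (as a diameter) or three (as a circumcircle).
The minimum enclosing circle is determined by three boundary points: R, S, U.
Their circumcentre is (56/43, 24/43) with r² = 77285/1849.
The farthest remaining point P is at distance² 43745/1849 ≤ 77285/1849.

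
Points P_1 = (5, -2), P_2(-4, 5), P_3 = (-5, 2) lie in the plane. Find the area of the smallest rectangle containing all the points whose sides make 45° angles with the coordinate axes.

48

In coordinates u = x + y, v = x − y the rectangle is axis-aligned; the map (x,y)→(u,v) scales areas by 2.
u-values: 3, 1, -3; range = 3 − (-3) = 6.
v-values: 7, -9, -7; range = 7 − (-9) = 16.
Area = (6 × 16) / 2 = 48.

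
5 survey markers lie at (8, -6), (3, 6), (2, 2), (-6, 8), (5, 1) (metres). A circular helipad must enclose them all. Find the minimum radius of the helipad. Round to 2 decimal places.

A smallest enclosing disk is always determined by at most three of the input points on its boundary.
The farthest pair is (8, -6)–(-6, 8) with squared distance 392. The circle on this segment as diameter has centre (1, 1) and r² = 392/4 = 98.
Check (3, 6): distance² to centre = 29 ≤ 98, so it lies inside.
All remaining points lie in this disk, and no smaller disk contains both endpoints, so this is the minimum enclosing circle.
r = √98 ≈ 9.90.

9.90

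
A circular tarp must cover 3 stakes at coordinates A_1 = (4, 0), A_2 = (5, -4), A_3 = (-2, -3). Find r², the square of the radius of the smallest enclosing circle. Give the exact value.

2125/162

Side lengths²: A_1A_2² = 17, A_1A_3² = 45, A_2A_3² = 50.
Since A_2A_3² = 50 < 45 + 17 = 62, the triangle is acute, so the smallest enclosing circle is the circumcircle.
Circumcentre = (29/18, -49/18), r² = 2125/162.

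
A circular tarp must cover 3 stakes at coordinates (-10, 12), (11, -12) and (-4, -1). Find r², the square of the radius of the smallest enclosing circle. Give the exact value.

254.25

Call the three points A, B, C in the order given.
Side lengths²: AB² = 1017, AC² = 205, BC² = 346.
Since AB² = 1017 ≥ 346 + 205 = 551, the angle opposite AB is not acute, so the smallest enclosing circle has AB as diameter.
Centre = midpoint of AB = (0.5, 0), r² = 1017/4 = 254.25.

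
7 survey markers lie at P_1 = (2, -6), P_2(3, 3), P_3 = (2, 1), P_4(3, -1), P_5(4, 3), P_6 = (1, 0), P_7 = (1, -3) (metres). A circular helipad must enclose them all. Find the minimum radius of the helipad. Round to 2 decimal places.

The farthest pair is P_1–P_5 with squared distance 85. The circle on this segment as diameter has centre (3, -1.5) and r² = 85/4 = 21.25.
Check P_2: distance² to centre = 20.25 ≤ 21.25, so it lies inside.
All remaining points lie in this disk, and no smaller disk contains both endpoints, so this is the minimum enclosing circle.
r = √(21.25) ≈ 4.61.

4.61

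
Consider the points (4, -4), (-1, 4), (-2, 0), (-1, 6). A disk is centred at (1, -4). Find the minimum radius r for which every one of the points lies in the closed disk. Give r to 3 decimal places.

The required radius is the distance from (1, -4) to the farthest point.
Squared distances: 9, 68, 25, 104.
Maximum is 104, attained at (-1, 6).
r = √104 ≈ 10.198.

10.198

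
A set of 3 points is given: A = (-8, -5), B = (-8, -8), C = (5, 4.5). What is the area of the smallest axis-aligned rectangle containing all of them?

x ranges over [-8, 5], width 13.
y ranges over [-8, 4.5], height 12.5.
Area = 13 × 12.5 = 162.5.

162.5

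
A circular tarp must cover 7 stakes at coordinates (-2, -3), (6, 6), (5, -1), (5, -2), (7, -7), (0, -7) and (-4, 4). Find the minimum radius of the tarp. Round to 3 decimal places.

7.835

A smallest enclosing disk is always determined by at most three of the input points on its boundary.
The minimum enclosing circle is determined by three boundary points: (6, 6), (7, -7), (-4, 4).
Their circumcentre is (13/6, -5/6) with r² = 1105/18.
The farthest remaining point (0, -7) is at distance² 769/18 ≤ 1105/18.
r = √(1105/18) ≈ 7.835.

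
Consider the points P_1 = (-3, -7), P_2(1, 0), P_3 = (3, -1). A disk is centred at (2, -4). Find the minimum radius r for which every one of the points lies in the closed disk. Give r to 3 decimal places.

5.831

The required radius is the distance from (2, -4) to the farthest point.
Squared distances: 34, 17, 10.
Maximum is 34, attained at P_1.
r = √34 ≈ 5.831.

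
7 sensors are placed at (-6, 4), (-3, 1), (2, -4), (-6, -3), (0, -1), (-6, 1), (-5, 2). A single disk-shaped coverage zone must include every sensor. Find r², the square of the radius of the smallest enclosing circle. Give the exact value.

The farthest pair is (-6, 4)–(2, -4) with squared distance 128. The circle on this segment as diameter has centre (-2, 0) and r² = 128/4 = 32.
Check (-3, 1): distance² to centre = 2 ≤ 32, so it lies inside.
All remaining points lie in this disk, and no smaller disk contains both endpoints, so this is the minimum enclosing circle.

32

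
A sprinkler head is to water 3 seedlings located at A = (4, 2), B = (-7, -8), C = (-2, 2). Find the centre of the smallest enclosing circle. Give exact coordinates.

(-1.5, -3)

Side lengths²: AB² = 221, AC² = 36, BC² = 125.
Since AB² = 221 ≥ 125 + 36 = 161, the angle opposite AB is not acute, so the smallest enclosing circle has AB as diameter.
Centre = midpoint of AB = (-1.5, -3), r² = 221/4 = 55.25.
Centre = (-1.5, -3).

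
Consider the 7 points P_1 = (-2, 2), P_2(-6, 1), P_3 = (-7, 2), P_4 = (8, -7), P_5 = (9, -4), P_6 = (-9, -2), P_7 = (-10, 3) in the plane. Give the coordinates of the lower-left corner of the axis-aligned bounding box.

(-10, -7)

x-range [-10, 9], y-range [-7, 3].
The lower-left corner is (-10, -7).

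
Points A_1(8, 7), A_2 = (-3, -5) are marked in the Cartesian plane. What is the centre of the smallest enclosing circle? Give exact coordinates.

The smallest circle enclosing two points has them as diameter endpoints.
Centre = midpoint = (2.5, 1); r² = |A_1A_2|²/4 = 265/4 = 66.25.
Centre = (2.5, 1).

(2.5, 1)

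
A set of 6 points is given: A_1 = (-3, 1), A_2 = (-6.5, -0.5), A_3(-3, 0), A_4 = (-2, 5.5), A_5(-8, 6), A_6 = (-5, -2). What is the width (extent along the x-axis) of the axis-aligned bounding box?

6

max x = -2, min x = -8, so width = 6.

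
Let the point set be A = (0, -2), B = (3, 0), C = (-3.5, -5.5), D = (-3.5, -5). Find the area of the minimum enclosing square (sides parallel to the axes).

42.25

The bounding box has width 6.5 and height 5.5.
An axis-aligned square enclosing the set must have side ≥ max(width, height).
So the minimum side is max(6.5, 5.5) = 6.5.
Area = 6.5² = 42.25.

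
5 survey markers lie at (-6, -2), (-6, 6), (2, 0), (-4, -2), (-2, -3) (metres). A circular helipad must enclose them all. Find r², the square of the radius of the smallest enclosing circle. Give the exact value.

A smallest enclosing disk is always determined by at most three of the input points on its boundary.
The minimum enclosing circle is determined by three boundary points: (-6, -2), (-6, 6), (2, 0).
Their circumcentre is (-2.75, 2) with r² = 26.5625.
The farthest remaining point (-2, -3) is at distance² 25.5625 ≤ 26.5625.

26.5625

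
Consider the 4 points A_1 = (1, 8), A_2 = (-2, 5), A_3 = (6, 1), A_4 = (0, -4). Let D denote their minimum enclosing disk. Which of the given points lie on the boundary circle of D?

A_1, A_4

A smallest enclosing disk is always determined by at most three of the input points on its boundary.
The farthest pair is A_1–A_4 with squared distance 145. The circle on this segment as diameter has centre (0.5, 2) and r² = 145/4 = 36.25.
Check A_2: distance² to centre = 15.25 ≤ 36.25, so it lies inside.
All remaining points lie in this disk, and no smaller disk contains both endpoints, so this is the minimum enclosing circle.
The points at distance exactly r from the centre are A_1, A_4 — 2 points.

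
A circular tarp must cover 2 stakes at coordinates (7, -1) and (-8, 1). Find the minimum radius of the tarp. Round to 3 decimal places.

7.566

The smallest circle enclosing two points has them as diameter endpoints.
Centre = midpoint = (-0.5, 0); r² = |(7, -1)−(-8, 1)|²/4 = 229/4 = 57.25.
r = √(57.25) ≈ 7.566.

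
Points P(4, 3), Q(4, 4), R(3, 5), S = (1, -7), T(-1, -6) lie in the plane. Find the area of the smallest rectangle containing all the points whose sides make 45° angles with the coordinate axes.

In coordinates u = x + y, v = x − y the rectangle is axis-aligned; the map (x,y)→(u,v) scales areas by 2.
u-values: 7, 8, 8, -6, -7; range = 8 − (-7) = 15.
v-values: 1, 0, -2, 8, 5; range = 8 − (-2) = 10.
Area = (15 × 10) / 2 = 75.

75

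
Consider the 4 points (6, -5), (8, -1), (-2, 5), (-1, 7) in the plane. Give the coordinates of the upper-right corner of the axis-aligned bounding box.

(8, 7)

x-range [-2, 8], y-range [-5, 7].
The upper-right corner is (8, 7).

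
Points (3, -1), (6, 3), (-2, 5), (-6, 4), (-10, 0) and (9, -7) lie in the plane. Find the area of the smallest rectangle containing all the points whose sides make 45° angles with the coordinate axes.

In coordinates u = x + y, v = x − y the rectangle is axis-aligned; the map (x,y)→(u,v) scales areas by 2.
u-values: 2, 9, 3, -2, -10, 2; range = 9 − (-10) = 19.
v-values: 4, 3, -7, -10, -10, 16; range = 16 − (-10) = 26.
Area = (19 × 26) / 2 = 247.

247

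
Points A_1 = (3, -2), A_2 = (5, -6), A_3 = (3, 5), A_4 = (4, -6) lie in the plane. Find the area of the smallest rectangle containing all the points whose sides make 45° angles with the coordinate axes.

In coordinates u = x + y, v = x − y the rectangle is axis-aligned; the map (x,y)→(u,v) scales areas by 2.
u-values: 1, -1, 8, -2; range = 8 − (-2) = 10.
v-values: 5, 11, -2, 10; range = 11 − (-2) = 13.
Area = (10 × 13) / 2 = 65.

65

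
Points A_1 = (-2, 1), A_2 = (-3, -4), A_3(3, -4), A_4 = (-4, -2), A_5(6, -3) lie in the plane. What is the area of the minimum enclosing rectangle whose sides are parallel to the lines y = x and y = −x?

In coordinates u = x + y, v = x − y the rectangle is axis-aligned; the map (x,y)→(u,v) scales areas by 2.
u-values: -1, -7, -1, -6, 3; range = 3 − (-7) = 10.
v-values: -3, 1, 7, -2, 9; range = 9 − (-3) = 12.
Area = (10 × 12) / 2 = 60.

60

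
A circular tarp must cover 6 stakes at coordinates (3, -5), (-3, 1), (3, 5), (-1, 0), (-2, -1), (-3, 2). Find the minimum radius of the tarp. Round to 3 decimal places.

A smallest enclosing disk is always determined by at most three of the input points on its boundary.
The minimum enclosing circle is determined by three boundary points: (3, -5), (3, 5), (-3, 2).
Their circumcentre is (1.75, 0) with r² = 26.5625.
The farthest remaining point (-3, 1) is at distance² 23.5625 ≤ 26.5625.
r = √(26.5625) ≈ 5.154.

5.154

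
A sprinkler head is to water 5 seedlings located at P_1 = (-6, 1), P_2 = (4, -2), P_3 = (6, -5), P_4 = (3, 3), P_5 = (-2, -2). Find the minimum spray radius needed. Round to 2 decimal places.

By Welzl's lemma the MEC is supported by two points (diametrically opposite) or three points (on a circumcircle).
The farthest pair is P_1–P_3 with squared distance 180. The circle on this segment as diameter has centre (0, -2) and r² = 180/4 = 45.
Check P_2: distance² to centre = 16 ≤ 45, so it lies inside.
All remaining points lie in this disk, and no smaller disk contains both endpoints, so this is the minimum enclosing circle.
r = √45 ≈ 6.71.

6.71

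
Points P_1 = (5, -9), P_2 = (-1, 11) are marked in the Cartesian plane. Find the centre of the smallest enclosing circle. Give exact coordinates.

(2, 1)

The smallest circle enclosing two points has them as diameter endpoints.
Centre = midpoint = (2, 1); r² = |P_1P_2|²/4 = 436/4 = 109.
Centre = (2, 1).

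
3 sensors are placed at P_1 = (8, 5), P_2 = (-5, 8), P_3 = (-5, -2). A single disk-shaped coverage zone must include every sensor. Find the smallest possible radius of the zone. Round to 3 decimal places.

Side lengths²: P_1P_2² = 178, P_1P_3² = 218, P_2P_3² = 100.
Since P_1P_3² = 218 < 178 + 100 = 278, the triangle is acute, so the smallest enclosing circle is the circumcircle.
Circumcentre = (9/13, 3), r² = 9701/169.
r = √(9701/169) ≈ 7.576.

7.576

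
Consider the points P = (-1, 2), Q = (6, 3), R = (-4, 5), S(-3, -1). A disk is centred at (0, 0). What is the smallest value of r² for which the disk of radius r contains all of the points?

The required radius is the distance from (0, 0) to the farthest point.
Squared distances: 5, 45, 41, 10.
Maximum is 45, attained at Q.

45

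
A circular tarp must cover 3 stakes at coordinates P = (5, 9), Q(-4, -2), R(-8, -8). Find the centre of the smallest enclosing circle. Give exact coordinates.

(-1.5, 0.5)

Side lengths²: PQ² = 202, PR² = 458, QR² = 52.
Since PR² = 458 ≥ 202 + 52 = 254, the angle opposite PR is not acute, so the smallest enclosing circle has PR as diameter.
Centre = midpoint of PR = (-1.5, 0.5), r² = 458/4 = 114.5.
Centre = (-1.5, 0.5).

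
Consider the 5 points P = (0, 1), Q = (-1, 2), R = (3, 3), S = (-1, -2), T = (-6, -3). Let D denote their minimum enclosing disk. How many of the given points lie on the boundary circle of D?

2

The farthest pair is R–T with squared distance 117. The circle on this segment as diameter has centre (-1.5, 0) and r² = 117/4 = 29.25.
Check P: distance² to centre = 3.25 ≤ 29.25, so it lies inside.
All remaining points lie in this disk, and no smaller disk contains both endpoints, so this is the minimum enclosing circle.
The points at distance exactly r from the centre are R, T — 2 points.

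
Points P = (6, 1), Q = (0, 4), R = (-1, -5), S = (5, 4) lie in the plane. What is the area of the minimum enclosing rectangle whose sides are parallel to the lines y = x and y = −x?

67.5

In coordinates u = x + y, v = x − y the rectangle is axis-aligned; the map (x,y)→(u,v) scales areas by 2.
u-values: 7, 4, -6, 9; range = 9 − (-6) = 15.
v-values: 5, -4, 4, 1; range = 5 − (-4) = 9.
Area = (15 × 9) / 2 = 67.5.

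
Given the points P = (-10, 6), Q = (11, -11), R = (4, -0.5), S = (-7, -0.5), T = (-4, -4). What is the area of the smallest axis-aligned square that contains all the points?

The bounding box has width 21 and height 17.
An axis-aligned square enclosing the set must have side ≥ max(width, height).
So the minimum side is max(21, 17) = 21.
Area = 21² = 441.

441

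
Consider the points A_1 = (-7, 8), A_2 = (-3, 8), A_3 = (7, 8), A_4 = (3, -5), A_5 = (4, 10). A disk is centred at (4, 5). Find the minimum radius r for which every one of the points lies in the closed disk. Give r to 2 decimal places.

The required radius is the distance from (4, 5) to the farthest point.
Squared distances: 130, 58, 18, 101, 25.
Maximum is 130, attained at A_1.
r = √130 ≈ 11.40.

11.40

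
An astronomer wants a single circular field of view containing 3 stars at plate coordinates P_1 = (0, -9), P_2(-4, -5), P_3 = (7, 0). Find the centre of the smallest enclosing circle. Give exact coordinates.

(1.8125, -3.1875)

Side lengths²: P_1P_2² = 32, P_1P_3² = 130, P_2P_3² = 146.
Since P_2P_3² = 146 < 130 + 32 = 162, the triangle is acute, so the smallest enclosing circle is the circumcircle.
Circumcentre = (1.8125, -3.1875), r² = 37.0703125.
Centre = (1.8125, -3.1875).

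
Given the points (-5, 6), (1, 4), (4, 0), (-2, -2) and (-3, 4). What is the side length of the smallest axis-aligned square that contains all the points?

9

The bounding box has width 9 and height 8.
An axis-aligned square enclosing the set must have side ≥ max(width, height).
So the minimum side is max(9, 8) = 9.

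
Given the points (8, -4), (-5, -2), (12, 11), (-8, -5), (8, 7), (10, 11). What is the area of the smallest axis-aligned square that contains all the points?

The bounding box has width 20 and height 16.
An axis-aligned square enclosing the set must have side ≥ max(width, height).
So the minimum side is max(20, 16) = 20.
Area = 20² = 400.

400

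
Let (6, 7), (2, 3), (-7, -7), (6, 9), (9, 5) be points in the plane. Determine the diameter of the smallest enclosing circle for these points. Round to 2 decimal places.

20.62

A smallest enclosing disk is always determined by at most three of the input points on its boundary.
The farthest pair is (-7, -7)–(6, 9) with squared distance 425. The circle on this segment as diameter has centre (-0.5, 1) and r² = 425/4 = 106.25.
Check (6, 7): distance² to centre = 78.25 ≤ 106.25, so it lies inside.
All remaining points lie in this disk, and no smaller disk contains both endpoints, so this is the minimum enclosing circle.
Diameter = 2r = 2√(106.25) ≈ 20.62.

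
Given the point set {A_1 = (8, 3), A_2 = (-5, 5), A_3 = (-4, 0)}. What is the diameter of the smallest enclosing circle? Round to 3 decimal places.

Side lengths²: A_1A_2² = 173, A_1A_3² = 153, A_2A_3² = 26.
Since A_1A_2² = 173 < 153 + 26 = 179, the triangle is acute, so the smallest enclosing circle is the circumcircle.
Circumcentre = (61/42, 155/42), r² = 38233/882.
Diameter = 2r = 2√(38233/882) ≈ 13.168.

13.168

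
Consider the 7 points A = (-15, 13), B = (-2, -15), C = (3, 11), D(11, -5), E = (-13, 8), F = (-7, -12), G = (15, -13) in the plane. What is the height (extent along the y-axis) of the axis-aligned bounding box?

28

max y = 13, min y = -15, so height = 28.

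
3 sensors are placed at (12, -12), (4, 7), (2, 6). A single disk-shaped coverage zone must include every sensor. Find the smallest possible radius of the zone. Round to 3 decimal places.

10.318

Call the three points A, B, C in the order given.
Side lengths²: AB² = 425, AC² = 424, BC² = 5.
Since AB² = 425 < 424 + 5 = 429, the triangle is acute, so the smallest enclosing circle is the circumcircle.
Circumcentre = (349/46, -123/46), r² = 112625/1058.
r = √(112625/1058) ≈ 10.318.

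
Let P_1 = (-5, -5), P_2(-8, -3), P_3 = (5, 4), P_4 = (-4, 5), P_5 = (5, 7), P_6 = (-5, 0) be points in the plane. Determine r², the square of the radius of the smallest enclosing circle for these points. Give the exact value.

The minimum enclosing circle of a finite set is fixed by two of the points (as a diameter) or three (as a circumcircle).
The farthest pair is P_2–P_5 with squared distance 269. The circle on this segment as diameter has centre (-1.5, 2) and r² = 269/4 = 67.25.
Check P_1: distance² to centre = 61.25 ≤ 67.25, so it lies inside.
All remaining points lie in this disk, and no smaller disk contains both endpoints, so this is the minimum enclosing circle.

67.25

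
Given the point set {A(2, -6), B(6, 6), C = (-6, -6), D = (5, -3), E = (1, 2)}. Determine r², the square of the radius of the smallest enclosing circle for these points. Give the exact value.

72

The minimum enclosing circle of a finite set is fixed by two of the points (as a diameter) or three (as a circumcircle).
The farthest pair is B–C with squared distance 288. The circle on this segment as diameter has centre (0, 0) and r² = 288/4 = 72.
Check A: distance² to centre = 40 ≤ 72, so it lies inside.
All remaining points lie in this disk, and no smaller disk contains both endpoints, so this is the minimum enclosing circle.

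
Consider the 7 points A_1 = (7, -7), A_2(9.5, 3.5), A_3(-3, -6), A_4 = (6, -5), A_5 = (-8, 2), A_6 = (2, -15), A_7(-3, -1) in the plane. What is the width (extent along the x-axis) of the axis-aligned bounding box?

17.5

max x = 9.5, min x = -8, so width = 17.5.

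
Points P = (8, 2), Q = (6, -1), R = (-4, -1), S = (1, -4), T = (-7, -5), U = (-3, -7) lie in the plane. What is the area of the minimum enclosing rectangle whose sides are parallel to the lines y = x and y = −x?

110

In coordinates u = x + y, v = x − y the rectangle is axis-aligned; the map (x,y)→(u,v) scales areas by 2.
u-values: 10, 5, -5, -3, -12, -10; range = 10 − (-12) = 22.
v-values: 6, 7, -3, 5, -2, 4; range = 7 − (-3) = 10.
Area = (22 × 10) / 2 = 110.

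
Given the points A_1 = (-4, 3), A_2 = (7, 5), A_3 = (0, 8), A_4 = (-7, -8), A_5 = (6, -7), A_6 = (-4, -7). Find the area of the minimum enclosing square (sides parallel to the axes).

256

The bounding box has width 14 and height 16.
An axis-aligned square enclosing the set must have side ≥ max(width, height).
So the minimum side is max(14, 16) = 16.
Area = 16² = 256.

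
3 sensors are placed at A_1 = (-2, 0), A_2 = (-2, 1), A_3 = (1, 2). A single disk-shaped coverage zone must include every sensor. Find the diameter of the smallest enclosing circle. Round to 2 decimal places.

3.61

Side lengths²: A_1A_2² = 1, A_1A_3² = 13, A_2A_3² = 10.
Since A_1A_3² = 13 ≥ 10 + 1 = 11, the angle opposite A_1A_3 is not acute, so the smallest enclosing circle has A_1A_3 as diameter.
Centre = midpoint of A_1A_3 = (-0.5, 1), r² = 13/4 = 3.25.
Diameter = 2r = 2√(3.25) ≈ 3.61.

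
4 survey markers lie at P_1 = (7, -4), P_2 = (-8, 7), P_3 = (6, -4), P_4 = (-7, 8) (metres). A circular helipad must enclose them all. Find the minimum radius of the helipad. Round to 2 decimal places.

9.30

By Welzl's lemma the MEC is supported by two points (diametrically opposite) or three points (on a circumcircle).
The farthest pair is P_1–P_2 with squared distance 346. The circle on this segment as diameter has centre (-0.5, 1.5) and r² = 346/4 = 86.5.
Check P_3: distance² to centre = 72.5 ≤ 86.5, so it lies inside.
All remaining points lie in this disk, and no smaller disk contains both endpoints, so this is the minimum enclosing circle.
r = √(86.5) ≈ 9.30.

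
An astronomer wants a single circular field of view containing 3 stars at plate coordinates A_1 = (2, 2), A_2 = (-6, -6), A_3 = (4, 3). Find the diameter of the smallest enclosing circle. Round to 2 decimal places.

13.45

Side lengths²: A_1A_2² = 128, A_1A_3² = 5, A_2A_3² = 181.
Since A_2A_3² = 181 ≥ 128 + 5 = 133, the angle opposite A_2A_3 is not acute, so the smallest enclosing circle has A_2A_3 as diameter.
Centre = midpoint of A_2A_3 = (-1, -1.5), r² = 181/4 = 45.25.
Diameter = 2r = 2√(45.25) ≈ 13.45.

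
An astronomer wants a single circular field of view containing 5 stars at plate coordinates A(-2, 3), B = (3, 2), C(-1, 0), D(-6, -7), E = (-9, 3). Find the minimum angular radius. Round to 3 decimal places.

6.838

By Welzl's lemma the MEC is supported by two points (diametrically opposite) or three points (on a circumcircle).
The minimum enclosing circle is determined by three boundary points: B, D, E.
Their circumcentre is (-85/26, -19/26) with r² = 15805/338.
The farthest remaining point A is at distance² 5249/338 ≤ 15805/338.
r = √(15805/338) ≈ 6.838.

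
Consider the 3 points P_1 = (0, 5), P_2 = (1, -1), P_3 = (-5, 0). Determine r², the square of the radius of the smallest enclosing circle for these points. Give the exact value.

1369/98

Side lengths²: P_1P_2² = 37, P_1P_3² = 50, P_2P_3² = 37.
Since P_1P_3² = 50 < 37 + 37 = 74, the triangle is acute, so the smallest enclosing circle is the circumcircle.
Circumcentre = (-23/14, 23/14), r² = 1369/98.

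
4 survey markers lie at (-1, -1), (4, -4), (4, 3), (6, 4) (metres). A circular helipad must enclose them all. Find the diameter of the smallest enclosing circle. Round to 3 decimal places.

By Welzl's lemma the MEC is supported by two points (diametrically opposite) or three points (on a circumcircle).
The minimum enclosing circle is determined by three boundary points: (-1, -1), (4, -4), (6, 4).
Their circumcentre is (75/23, 10/23) with r² = 10693/529.
The farthest remaining point (4, 3) is at distance² 3770/529 ≤ 10693/529.
Diameter = 2r = 2√(10693/529) ≈ 8.992.

8.992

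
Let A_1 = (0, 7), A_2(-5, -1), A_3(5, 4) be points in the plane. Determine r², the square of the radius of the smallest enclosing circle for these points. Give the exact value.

31.25

Side lengths²: A_1A_2² = 89, A_1A_3² = 34, A_2A_3² = 125.
Since A_2A_3² = 125 ≥ 89 + 34 = 123, the angle opposite A_2A_3 is not acute, so the smallest enclosing circle has A_2A_3 as diameter.
Centre = midpoint of A_2A_3 = (0, 1.5), r² = 125/4 = 31.25.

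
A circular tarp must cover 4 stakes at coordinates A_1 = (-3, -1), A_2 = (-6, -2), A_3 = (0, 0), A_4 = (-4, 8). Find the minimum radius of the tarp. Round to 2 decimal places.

The minimum enclosing circle of a finite set is fixed by two of the points (as a diameter) or three (as a circumcircle).
The minimum enclosing circle is determined by three boundary points: A_2, A_3, A_4.
Their circumcentre is (-30/7, 20/7) with r² = 1300/49.
The farthest remaining point A_1 is at distance² 810/49 ≤ 1300/49.
r = √(1300/49) ≈ 5.15.

5.15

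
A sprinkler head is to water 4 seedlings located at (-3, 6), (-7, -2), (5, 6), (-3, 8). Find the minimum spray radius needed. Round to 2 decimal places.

7.21

By Welzl's lemma the MEC is supported by two points (diametrically opposite) or three points (on a circumcircle).
The farthest pair is (-7, -2)–(5, 6) with squared distance 208. The circle on this segment as diameter has centre (-1, 2) and r² = 208/4 = 52.
Check (-3, 6): distance² to centre = 20 ≤ 52, so it lies inside.
All remaining points lie in this disk, and no smaller disk contains both endpoints, so this is the minimum enclosing circle.
r = √52 ≈ 7.21.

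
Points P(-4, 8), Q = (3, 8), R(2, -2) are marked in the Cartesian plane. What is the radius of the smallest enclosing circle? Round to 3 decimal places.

5.860

Side lengths²: PQ² = 49, PR² = 136, QR² = 101.
Since PR² = 136 < 101 + 49 = 150, the triangle is acute, so the smallest enclosing circle is the circumcircle.
Circumcentre = (-0.5, 3.3), r² = 34.34.
r = √(34.34) ≈ 5.860.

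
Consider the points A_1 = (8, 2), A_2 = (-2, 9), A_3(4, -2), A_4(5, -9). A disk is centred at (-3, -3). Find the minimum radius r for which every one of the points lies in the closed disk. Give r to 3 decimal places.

12.083

The required radius is the distance from (-3, -3) to the farthest point.
Squared distances: 146, 145, 50, 100.
Maximum is 146, attained at A_1.
r = √146 ≈ 12.083.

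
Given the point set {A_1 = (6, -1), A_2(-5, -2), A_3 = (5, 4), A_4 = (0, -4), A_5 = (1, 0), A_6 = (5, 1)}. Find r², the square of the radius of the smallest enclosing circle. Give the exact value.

13481/392

The minimum enclosing circle is determined by three boundary points: A_1, A_2, A_3.
Their circumcentre is (9/28, 13/28) with r² = 13481/392.
The farthest remaining point A_6 is at distance² 8693/392 ≤ 13481/392.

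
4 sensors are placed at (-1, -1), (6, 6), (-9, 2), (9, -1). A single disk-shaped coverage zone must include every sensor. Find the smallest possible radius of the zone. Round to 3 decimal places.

9.124

By Welzl's lemma the MEC is supported by two points (diametrically opposite) or three points (on a circumcircle).
The farthest pair is (-9, 2)–(9, -1) with squared distance 333. The circle on this segment as diameter has centre (0, 0.5) and r² = 333/4 = 83.25.
Check (-1, -1): distance² to centre = 3.25 ≤ 83.25, so it lies inside.
All remaining points lie in this disk, and no smaller disk contains both endpoints, so this is the minimum enclosing circle.
r = √(83.25) ≈ 9.124.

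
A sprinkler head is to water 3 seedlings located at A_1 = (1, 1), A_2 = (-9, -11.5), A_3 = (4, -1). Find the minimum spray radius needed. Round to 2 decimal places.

8.36

Side lengths²: A_1A_2² = 256.25, A_1A_3² = 13, A_2A_3² = 279.25.
Since A_2A_3² = 279.25 ≥ 256.25 + 13 = 269.25, the angle opposite A_2A_3 is not acute, so the smallest enclosing circle has A_2A_3 as diameter.
Centre = midpoint of A_2A_3 = (-2.5, -6.25), r² = 279.25/4 = 69.8125.
r = √(69.8125) ≈ 8.36.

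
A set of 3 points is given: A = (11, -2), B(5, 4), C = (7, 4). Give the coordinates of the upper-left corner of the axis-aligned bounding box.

x-range [5, 11], y-range [-2, 4].
The upper-left corner is (5, 4).

(5, 4)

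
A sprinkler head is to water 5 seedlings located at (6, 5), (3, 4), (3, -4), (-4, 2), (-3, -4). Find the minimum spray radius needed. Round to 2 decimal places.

6.36

The minimum enclosing circle of a finite set is fixed by two of the points (as a diameter) or three (as a circumcircle).
The farthest pair is (6, 5)–(-3, -4) with squared distance 162. The circle on this segment as diameter has centre (1.5, 0.5) and r² = 162/4 = 40.5.
Check (3, 4): distance² to centre = 14.5 ≤ 40.5, so it lies inside.
All remaining points lie in this disk, and no smaller disk contains both endpoints, so this is the minimum enclosing circle.
r = √(40.5) ≈ 6.36.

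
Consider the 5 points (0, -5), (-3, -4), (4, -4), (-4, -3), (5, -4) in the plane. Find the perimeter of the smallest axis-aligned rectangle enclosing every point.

22

Width = max x − min x = 5 − (-4) = 9.
Height = max y − min y = -3 − (-5) = 2.
Perimeter = 2(9 + 2) = 22.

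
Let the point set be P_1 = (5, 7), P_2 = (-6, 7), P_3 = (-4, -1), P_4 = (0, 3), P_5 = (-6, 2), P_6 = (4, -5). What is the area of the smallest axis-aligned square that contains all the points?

The bounding box has width 11 and height 12.
An axis-aligned square enclosing the set must have side ≥ max(width, height).
So the minimum side is max(11, 12) = 12.
Area = 12² = 144.

144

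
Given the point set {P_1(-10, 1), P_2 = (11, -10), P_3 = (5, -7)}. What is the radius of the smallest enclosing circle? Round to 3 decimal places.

Side lengths²: P_1P_2² = 562, P_1P_3² = 289, P_2P_3² = 45.
Since P_1P_2² = 562 ≥ 289 + 45 = 334, the angle opposite P_1P_2 is not acute, so the smallest enclosing circle has P_1P_2 as diameter.
Centre = midpoint of P_1P_2 = (0.5, -4.5), r² = 562/4 = 140.5.
r = √(140.5) ≈ 11.853.

11.853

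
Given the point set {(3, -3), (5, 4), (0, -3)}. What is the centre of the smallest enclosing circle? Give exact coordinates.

Call the three points A, B, C in the order given.
Side lengths²: AB² = 53, AC² = 9, BC² = 74.
Since BC² = 74 ≥ 53 + 9 = 62, the angle opposite BC is not acute, so the smallest enclosing circle has BC as diameter.
Centre = midpoint of BC = (2.5, 0.5), r² = 74/4 = 18.5.
Centre = (2.5, 0.5).

(2.5, 0.5)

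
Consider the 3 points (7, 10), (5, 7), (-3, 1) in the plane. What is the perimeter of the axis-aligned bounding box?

Width = max x − min x = 7 − (-3) = 10.
Height = max y − min y = 10 − 1 = 9.
Perimeter = 2(10 + 9) = 38.

38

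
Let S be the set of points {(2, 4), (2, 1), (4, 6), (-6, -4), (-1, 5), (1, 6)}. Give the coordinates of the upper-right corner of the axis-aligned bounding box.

x-range [-6, 4], y-range [-4, 6].
The upper-right corner is (4, 6).

(4, 6)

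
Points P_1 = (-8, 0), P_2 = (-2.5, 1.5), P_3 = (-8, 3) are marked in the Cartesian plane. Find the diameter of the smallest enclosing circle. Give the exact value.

65/11

Side lengths²: P_1P_2² = 32.5, P_1P_3² = 9, P_2P_3² = 32.5.
Since P_2P_3² = 32.5 < 32.5 + 9 = 41.5, the triangle is acute, so the smallest enclosing circle is the circumcircle.
Circumcentre = (-60/11, 1.5), r² = 4225/484.
Diameter = 2r = 2√(4225/484) = 65/11.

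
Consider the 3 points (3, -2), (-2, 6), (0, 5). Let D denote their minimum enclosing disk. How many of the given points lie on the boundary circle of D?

Call the three points A, B, C in the order given.
Side lengths²: AB² = 89, AC² = 58, BC² = 5.
Since AB² = 89 ≥ 58 + 5 = 63, the angle opposite AB is not acute, so the smallest enclosing circle has AB as diameter.
Centre = midpoint of AB = (0.5, 2), r² = 89/4 = 22.25.
The points at distance exactly r from the centre are (3, -2), (-2, 6) — 2 points.

2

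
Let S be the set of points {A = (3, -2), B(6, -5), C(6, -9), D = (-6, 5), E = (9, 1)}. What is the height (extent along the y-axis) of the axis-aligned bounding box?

max y = 5, min y = -9, so height = 14.

14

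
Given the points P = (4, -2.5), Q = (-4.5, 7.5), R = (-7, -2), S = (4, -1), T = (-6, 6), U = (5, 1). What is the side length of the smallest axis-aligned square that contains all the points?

12

The bounding box has width 12 and height 10.
An axis-aligned square enclosing the set must have side ≥ max(width, height).
So the minimum side is max(12, 10) = 12.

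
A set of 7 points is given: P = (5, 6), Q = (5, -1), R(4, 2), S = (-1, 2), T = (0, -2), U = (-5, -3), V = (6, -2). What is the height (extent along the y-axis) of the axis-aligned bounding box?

max y = 6, min y = -3, so height = 9.

9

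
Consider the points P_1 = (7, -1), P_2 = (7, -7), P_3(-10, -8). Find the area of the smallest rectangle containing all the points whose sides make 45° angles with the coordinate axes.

192

In coordinates u = x + y, v = x − y the rectangle is axis-aligned; the map (x,y)→(u,v) scales areas by 2.
u-values: 6, 0, -18; range = 6 − (-18) = 24.
v-values: 8, 14, -2; range = 14 − (-2) = 16.
Area = (24 × 16) / 2 = 192.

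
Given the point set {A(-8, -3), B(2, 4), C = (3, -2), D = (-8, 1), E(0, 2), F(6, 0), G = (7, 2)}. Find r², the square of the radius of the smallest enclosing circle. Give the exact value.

The farthest pair is A–G with squared distance 250. The circle on this segment as diameter has centre (-0.5, -0.5) and r² = 250/4 = 62.5.
Check B: distance² to centre = 26.5 ≤ 62.5, so it lies inside.
All remaining points lie in this disk, and no smaller disk contains both endpoints, so this is the minimum enclosing circle.

62.5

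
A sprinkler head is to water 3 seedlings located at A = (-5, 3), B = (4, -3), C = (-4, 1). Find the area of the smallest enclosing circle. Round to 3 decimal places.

Side lengths²: AB² = 117, AC² = 5, BC² = 80.
Since AB² = 117 ≥ 80 + 5 = 85, the angle opposite AB is not acute, so the smallest enclosing circle has AB as diameter.
Centre = midpoint of AB = (-0.5, 0), r² = 117/4 = 29.25.
Area = π·r² = π·29.25 ≈ 91.892.

91.892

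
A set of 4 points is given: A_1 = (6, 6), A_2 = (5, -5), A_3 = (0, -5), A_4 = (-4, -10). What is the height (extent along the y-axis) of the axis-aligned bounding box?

16

max y = 6, min y = -10, so height = 16.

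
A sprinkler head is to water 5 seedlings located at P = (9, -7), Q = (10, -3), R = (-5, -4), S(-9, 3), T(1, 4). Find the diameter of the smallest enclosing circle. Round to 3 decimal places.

20.591

The minimum enclosing circle of a finite set is fixed by two of the points (as a diameter) or three (as a circumcircle).
The farthest pair is P–S with squared distance 424. The circle on this segment as diameter has centre (0, -2) and r² = 424/4 = 106.
Check Q: distance² to centre = 101 ≤ 106, so it lies inside.
All remaining points lie in this disk, and no smaller disk contains both endpoints, so this is the minimum enclosing circle.
Diameter = 2r = 2√106 ≈ 20.591.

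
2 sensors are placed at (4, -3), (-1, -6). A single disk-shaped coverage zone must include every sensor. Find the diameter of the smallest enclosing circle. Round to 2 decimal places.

5.83

The smallest circle enclosing two points has them as diameter endpoints.
Centre = midpoint = (1.5, -4.5); r² = |(4, -3)−(-1, -6)|²/4 = 34/4 = 8.5.
Diameter = 2r = 2√(8.5) ≈ 5.83.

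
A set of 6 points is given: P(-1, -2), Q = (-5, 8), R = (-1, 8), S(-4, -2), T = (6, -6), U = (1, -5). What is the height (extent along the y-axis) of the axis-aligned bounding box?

14

max y = 8, min y = -6, so height = 14.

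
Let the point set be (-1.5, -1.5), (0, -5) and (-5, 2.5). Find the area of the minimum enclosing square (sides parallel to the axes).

56.25

The bounding box has width 5 and height 7.5.
An axis-aligned square enclosing the set must have side ≥ max(width, height).
So the minimum side is max(5, 7.5) = 7.5.
Area = 7.5² = 56.25.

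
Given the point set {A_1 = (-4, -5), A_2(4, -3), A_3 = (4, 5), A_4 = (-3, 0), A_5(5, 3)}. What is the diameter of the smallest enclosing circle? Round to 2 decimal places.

The minimum enclosing circle of a finite set is fixed by two of the points (as a diameter) or three (as a circumcircle).
The farthest pair is A_1–A_3 with squared distance 164. The circle on this segment as diameter has centre (0, 0) and r² = 164/4 = 41.
Check A_2: distance² to centre = 25 ≤ 41, so it lies inside.
All remaining points lie in this disk, and no smaller disk contains both endpoints, so this is the minimum enclosing circle.
Diameter = 2r = 2√41 ≈ 12.81.

12.81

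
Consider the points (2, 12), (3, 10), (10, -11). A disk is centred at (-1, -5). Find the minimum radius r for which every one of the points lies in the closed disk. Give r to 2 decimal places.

The required radius is the distance from (-1, -5) to the farthest point.
Squared distances: 298, 241, 157.
Maximum is 298, attained at (2, 12).
r = √298 ≈ 17.26.

17.26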